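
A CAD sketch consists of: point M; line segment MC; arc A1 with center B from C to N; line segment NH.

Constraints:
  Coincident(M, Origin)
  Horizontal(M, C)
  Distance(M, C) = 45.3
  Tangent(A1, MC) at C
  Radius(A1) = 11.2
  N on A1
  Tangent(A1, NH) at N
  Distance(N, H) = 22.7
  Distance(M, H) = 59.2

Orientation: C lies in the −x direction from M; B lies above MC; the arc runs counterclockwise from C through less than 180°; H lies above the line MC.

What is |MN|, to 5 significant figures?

39.248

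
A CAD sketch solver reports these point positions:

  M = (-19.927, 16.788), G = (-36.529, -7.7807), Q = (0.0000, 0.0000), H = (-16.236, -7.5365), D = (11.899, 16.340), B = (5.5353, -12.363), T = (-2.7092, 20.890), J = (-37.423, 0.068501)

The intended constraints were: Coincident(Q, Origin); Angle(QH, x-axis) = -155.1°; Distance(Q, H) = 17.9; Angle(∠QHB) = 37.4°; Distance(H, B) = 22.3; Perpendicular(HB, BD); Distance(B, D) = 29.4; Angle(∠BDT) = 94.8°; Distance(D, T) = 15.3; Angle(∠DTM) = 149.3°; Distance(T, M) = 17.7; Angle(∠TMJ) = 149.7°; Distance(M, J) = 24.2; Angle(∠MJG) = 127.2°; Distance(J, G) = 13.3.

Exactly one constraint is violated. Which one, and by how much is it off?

Distance(J, G) = 13.3 — off by 5.40.

Q = (0.00, 0.00) ✓; QH at -155.1° ✓; |QH| = 17.90 ✓; ∠QHB = 37.40° ✓; |HB| = 22.30 ✓; ∠(HB, BD) = 90.00° ✓; |BD| = 29.40 ✓; ∠BDT = 94.80° ✓; |DT| = 15.30 ✓; ∠DTM = 149.3° ✓; |TM| = 17.70 ✓; ∠TMJ = 149.7° ✓; |MJ| = 24.20 ✓; ∠MJG = 127.2° ✓; |JG| = 7.900 ✗.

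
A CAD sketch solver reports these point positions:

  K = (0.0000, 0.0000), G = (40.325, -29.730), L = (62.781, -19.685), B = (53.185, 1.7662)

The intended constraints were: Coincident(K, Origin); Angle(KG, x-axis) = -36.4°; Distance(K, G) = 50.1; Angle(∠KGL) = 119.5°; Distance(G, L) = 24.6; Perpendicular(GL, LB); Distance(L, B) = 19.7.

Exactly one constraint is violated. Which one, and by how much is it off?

Distance(L, B) = 19.7 — off by 3.80.

K = (0.00, 0.00) ✓; KG at -36.40° ✓; |KG| = 50.10 ✓; ∠KGL = 119.5° ✓; |GL| = 24.60 ✓; ∠(GL, LB) = 90.00° ✓; |LB| = 23.50 ✗.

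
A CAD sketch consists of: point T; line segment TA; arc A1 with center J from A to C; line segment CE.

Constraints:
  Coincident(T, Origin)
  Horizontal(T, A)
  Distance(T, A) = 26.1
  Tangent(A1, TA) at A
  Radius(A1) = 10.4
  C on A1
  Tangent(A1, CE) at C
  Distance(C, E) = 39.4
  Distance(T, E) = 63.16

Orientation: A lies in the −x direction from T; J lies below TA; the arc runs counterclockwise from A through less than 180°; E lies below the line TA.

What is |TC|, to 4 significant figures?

37.63

T is at the origin; T and A share the same y with |TA| = 26.1 and A on the −x side, so A = (-26.10, 0.000). A1 meets TA tangentially, so JA is at right angles to TA, so J = A + (0, -10.4) = (-26.10, -10.40). Since JC ⟂ CE (tangency), |JE| = √(10.4² + 39.4²) = 40.75 regardless of where C sits on A1. So E lies on both circle(T, 63.16) and circle(J, 40.75); the below-TA intersection is E = (-40.38, -48.57). C is the foot of the tangent from E: C = (-36.45, -9.362).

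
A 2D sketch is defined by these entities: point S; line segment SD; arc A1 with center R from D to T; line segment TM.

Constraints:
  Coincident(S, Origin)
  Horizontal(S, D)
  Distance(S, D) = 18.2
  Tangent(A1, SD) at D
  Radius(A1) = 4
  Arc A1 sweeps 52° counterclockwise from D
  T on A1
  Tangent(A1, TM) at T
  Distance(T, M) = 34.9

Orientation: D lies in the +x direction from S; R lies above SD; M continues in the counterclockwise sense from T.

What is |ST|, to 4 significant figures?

21.41

A1 meets SD tangentially, so RD is at right angles to SD, so R = D + (0, 4) = (18.20, 4.000). On A1, D sits at bearing -90° from R; a 52° counterclockwise sweep puts T at bearing -38°, so T = R + 4.0·(cos -38°, sin -38°) = (21.35, 1.537). Then |ST| = |T − S| = 21.41.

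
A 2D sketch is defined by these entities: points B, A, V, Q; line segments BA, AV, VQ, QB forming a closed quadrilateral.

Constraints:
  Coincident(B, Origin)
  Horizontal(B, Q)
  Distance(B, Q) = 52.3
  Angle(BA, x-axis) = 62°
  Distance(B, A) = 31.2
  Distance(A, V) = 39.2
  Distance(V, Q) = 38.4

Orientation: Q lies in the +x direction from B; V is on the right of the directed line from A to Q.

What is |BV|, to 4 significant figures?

19.55

Checks: |AV| = 39.20 ✓; |VQ| = 38.40 ✓.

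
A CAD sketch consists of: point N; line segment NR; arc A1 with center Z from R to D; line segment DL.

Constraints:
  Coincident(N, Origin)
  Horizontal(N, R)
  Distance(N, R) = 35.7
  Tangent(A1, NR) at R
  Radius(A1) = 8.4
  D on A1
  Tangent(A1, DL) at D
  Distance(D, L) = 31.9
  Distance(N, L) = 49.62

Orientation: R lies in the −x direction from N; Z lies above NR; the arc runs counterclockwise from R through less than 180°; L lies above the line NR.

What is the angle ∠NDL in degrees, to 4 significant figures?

109.9°

N is at the origin; NR is horizontal with |NR| = 35.7 and R on the −x side, so R = (-35.70, 0.000). Since A1 is tangent to NR there, ZR ⟂ NR, so Z = R + (0, 8.4) = (-35.70, 8.400). Since ZD ⟂ DL (tangency), |ZL| = √(8.4² + 31.9²) = 32.99 regardless of where D sits on A1. So L lies on both circle(N, 49.62) and circle(Z, 32.99); the above-NR intersection is L = (-28.53, 40.60). D is the foot of the tangent from L: D = (-27.31, 8.722).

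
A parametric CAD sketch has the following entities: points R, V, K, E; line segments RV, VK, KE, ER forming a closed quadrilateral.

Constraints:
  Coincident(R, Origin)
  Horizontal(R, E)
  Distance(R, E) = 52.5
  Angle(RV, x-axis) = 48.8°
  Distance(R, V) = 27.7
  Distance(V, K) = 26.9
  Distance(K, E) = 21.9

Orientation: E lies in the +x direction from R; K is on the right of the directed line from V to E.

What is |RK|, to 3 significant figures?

30.9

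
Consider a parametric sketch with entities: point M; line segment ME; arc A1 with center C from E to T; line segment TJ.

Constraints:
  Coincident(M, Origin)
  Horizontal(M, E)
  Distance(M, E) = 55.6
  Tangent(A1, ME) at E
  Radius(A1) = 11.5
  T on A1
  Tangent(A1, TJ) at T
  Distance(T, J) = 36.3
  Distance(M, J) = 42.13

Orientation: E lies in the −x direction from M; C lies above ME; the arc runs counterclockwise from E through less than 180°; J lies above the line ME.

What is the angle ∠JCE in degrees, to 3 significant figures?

126°

M is at the origin; M and E share the same y with |ME| = 55.6 and E on the −x side, so E = (-55.6, 0.00). A1 meets ME tangentially, so CE is at right angles to ME, so C = E + (0, 11.5) = (-55.6, 11.5). Since CT ⟂ TJ (tangency), |CJ| = √(11.5² + 36.3²) = 38.1 regardless of where T sits on A1. So J lies on both circle(M, 42.13) and circle(C, 38.1); the above-ME intersection is J = (-24.9, 34.0). T is the foot of the tangent from J: T = (-46.3, 4.71).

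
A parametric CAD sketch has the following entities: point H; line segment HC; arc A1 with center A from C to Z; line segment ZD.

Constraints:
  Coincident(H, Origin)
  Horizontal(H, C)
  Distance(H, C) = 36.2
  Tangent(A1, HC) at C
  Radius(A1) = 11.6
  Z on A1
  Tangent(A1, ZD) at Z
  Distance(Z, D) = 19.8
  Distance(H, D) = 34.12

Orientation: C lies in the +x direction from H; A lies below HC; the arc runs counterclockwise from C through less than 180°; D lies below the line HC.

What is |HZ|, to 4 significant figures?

26.43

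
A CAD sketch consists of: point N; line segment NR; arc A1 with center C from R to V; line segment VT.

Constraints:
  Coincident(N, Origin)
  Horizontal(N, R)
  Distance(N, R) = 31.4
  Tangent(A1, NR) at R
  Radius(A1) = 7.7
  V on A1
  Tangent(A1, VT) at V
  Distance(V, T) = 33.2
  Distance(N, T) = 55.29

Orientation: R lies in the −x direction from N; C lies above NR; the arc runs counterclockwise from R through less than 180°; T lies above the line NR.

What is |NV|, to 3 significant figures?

26.5

Checks: ∠(CR, RN) = 90.00° ✓; |CV| = 7.700 ✓; ∠(CV, VT) = 90.00° ✓; |VT| = 33.20 ✓; |NT| = 55.29 ✓.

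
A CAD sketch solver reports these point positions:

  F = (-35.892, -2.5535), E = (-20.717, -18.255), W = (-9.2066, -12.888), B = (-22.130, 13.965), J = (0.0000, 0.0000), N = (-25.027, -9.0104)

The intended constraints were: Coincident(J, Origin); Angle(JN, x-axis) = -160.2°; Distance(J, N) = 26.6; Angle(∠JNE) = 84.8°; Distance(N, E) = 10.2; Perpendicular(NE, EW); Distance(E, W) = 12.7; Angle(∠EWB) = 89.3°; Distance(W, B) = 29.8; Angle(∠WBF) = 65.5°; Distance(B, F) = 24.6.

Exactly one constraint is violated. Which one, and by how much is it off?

Distance(B, F) = 24.6 — off by 3.10.

J = (0.00, 0.00) ✓; JN at -160.2° ✓; |JN| = 26.60 ✓; ∠JNE = 84.80° ✓; |NE| = 10.20 ✓; ∠(NE, EW) = 90.00° ✓; |EW| = 12.70 ✓; ∠EWB = 89.30° ✓; |WB| = 29.80 ✓; ∠WBF = 65.50° ✓; |BF| = 21.50 ✗.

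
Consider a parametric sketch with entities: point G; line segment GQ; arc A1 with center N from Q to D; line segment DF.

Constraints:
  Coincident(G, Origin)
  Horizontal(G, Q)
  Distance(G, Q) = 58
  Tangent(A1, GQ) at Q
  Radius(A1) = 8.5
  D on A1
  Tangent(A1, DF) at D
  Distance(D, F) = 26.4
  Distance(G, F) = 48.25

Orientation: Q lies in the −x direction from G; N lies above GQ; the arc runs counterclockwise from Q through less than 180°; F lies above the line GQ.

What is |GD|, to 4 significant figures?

50.57

Checks: |GQ| = 58.00 ✓; |ND| = 8.500 ✓; ∠(ND, DF) = 90.00° ✓; |DF| = 26.40 ✓; |GF| = 48.25 ✓.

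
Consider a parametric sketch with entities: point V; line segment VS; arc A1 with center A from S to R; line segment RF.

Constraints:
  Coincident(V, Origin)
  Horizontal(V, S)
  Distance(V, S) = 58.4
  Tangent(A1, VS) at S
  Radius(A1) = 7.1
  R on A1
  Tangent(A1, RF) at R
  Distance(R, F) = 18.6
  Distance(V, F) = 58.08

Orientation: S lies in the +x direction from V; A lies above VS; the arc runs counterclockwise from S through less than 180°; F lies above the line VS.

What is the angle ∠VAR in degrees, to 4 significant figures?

147.2°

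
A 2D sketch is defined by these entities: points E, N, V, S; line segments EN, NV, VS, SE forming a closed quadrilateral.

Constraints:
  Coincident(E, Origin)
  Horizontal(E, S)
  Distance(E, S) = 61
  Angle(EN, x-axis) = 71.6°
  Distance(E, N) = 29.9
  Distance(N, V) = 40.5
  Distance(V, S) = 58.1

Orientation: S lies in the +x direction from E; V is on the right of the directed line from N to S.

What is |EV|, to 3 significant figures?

12.5

Checks: |NV| = 40.50 ✓; |VS| = 58.10 ✓.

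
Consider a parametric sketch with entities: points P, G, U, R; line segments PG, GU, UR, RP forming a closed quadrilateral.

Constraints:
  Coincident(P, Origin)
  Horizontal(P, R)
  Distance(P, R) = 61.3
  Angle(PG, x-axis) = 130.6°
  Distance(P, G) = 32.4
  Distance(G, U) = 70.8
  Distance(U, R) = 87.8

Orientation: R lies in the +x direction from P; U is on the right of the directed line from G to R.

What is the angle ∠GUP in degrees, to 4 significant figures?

22.61°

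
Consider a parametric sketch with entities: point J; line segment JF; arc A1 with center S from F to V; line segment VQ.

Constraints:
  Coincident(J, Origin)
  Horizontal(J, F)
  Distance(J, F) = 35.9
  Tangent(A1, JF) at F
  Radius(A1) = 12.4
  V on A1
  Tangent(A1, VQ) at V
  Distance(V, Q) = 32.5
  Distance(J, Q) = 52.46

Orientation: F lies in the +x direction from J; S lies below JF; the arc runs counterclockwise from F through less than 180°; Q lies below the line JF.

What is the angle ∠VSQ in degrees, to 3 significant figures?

69.1°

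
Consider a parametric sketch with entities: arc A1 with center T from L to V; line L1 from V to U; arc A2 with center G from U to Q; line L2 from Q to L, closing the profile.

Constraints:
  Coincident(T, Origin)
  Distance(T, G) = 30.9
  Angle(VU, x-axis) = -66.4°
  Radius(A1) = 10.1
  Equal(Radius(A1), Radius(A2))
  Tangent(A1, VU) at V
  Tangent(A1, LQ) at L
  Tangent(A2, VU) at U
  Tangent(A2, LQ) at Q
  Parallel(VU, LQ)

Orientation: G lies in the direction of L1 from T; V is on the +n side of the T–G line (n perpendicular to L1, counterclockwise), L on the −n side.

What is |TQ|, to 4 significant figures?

32.51

The slot axis is L1's direction at -66.4°, so u = (cos -66.4°, sin -66.4°) = (0.4003, -0.9164) and n = (−sin -66.4°, cos -66.4°) = (0.9164, 0.4003). T is at the origin and G lies 30.9 along u from T, so G = 30.9·u = (12.37, -28.32). Tangency of A1 to both parallel lines with radius 10.1 puts V and L at T ± 10.1·n: V = (9.255, 4.044), L = (-9.255, -4.044). Equal radii place U and Q the same way about G: U = G + 10.1·n = (21.63, -24.27), Q = G − 10.1·n = (3.116, -32.36). Then |TQ| = |Q − T| = 32.51.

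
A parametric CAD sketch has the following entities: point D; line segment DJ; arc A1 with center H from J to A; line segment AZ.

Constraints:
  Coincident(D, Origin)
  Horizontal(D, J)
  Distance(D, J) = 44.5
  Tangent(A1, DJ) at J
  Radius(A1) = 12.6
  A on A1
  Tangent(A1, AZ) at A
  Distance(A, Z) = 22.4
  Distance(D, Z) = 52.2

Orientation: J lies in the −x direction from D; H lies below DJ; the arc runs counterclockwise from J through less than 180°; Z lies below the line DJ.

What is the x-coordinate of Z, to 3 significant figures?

-36.7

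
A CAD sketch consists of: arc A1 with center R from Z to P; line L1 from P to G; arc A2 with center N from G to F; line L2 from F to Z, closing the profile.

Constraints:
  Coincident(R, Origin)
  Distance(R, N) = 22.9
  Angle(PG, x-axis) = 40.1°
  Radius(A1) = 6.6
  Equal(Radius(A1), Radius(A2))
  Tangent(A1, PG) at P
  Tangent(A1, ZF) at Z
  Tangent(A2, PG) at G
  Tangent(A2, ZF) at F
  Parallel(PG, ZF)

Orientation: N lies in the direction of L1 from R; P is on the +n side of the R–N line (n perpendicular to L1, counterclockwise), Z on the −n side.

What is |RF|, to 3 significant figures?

23.8

The slot axis is L1's direction at 40.1°, so u = (cos 40.1°, sin 40.1°) = (0.765, 0.644) and n = (−sin 40.1°, cos 40.1°) = (-0.644, 0.765). R is at the origin and N lies 22.9 along u from R, so N = 22.9·u = (17.5, 14.8). Tangency of A1 to both parallel lines with radius 6.6 puts P and Z at R ± 6.6·n: P = (-4.25, 5.05), Z = (4.25, -5.05). Equal radii place G and F the same way about N: G = N + 6.6·n = (13.3, 19.8), F = N − 6.6·n = (21.8, 9.70). Then |RF| = |F − R| = 23.8.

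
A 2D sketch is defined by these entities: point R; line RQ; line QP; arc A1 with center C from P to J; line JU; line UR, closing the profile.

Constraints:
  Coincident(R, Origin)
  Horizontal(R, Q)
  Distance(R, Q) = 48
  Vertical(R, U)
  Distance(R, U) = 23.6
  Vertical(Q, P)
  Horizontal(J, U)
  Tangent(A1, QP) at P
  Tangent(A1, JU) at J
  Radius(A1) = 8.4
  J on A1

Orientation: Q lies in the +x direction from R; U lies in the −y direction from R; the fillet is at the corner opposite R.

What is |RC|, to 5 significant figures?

42.417

R and U share the same x with |RU| = 23.6 and U on the −y side, so U = (0.0000, -23.600). The virtual corner opposite R is at (48.000, -23.600). Since A1 is tangent to QP there, CP ⟂ QP and tangency of A1 to JU means the radius CJ is perpendicular to JU, with radius 8.4, so the center C sits 8.4 in from both sides at C = (39.600, -15.200). Then |RC| = |C − R| = 42.417.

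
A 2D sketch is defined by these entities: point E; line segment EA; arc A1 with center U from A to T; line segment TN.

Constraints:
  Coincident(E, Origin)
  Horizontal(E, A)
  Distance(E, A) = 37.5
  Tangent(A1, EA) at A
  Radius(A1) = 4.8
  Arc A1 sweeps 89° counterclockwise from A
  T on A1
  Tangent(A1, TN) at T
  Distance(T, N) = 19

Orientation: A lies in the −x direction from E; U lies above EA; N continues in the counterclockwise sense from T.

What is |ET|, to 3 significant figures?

33.0

E is at the origin; E and A share the same y with |EA| = 37.5 and A on the −x side, so A = (-37.5, 0.00). The tangent condition forces UA to be normal to EA, so U = A + (0, 4.8) = (-37.5, 4.80). On A1, A sits at bearing -90° from U; an 89° counterclockwise sweep puts T at bearing -1°, so T = U + 4.8·(cos -1°, sin -1°) = (-32.7, 4.72). Then |ET| = |T − E| = 33.0.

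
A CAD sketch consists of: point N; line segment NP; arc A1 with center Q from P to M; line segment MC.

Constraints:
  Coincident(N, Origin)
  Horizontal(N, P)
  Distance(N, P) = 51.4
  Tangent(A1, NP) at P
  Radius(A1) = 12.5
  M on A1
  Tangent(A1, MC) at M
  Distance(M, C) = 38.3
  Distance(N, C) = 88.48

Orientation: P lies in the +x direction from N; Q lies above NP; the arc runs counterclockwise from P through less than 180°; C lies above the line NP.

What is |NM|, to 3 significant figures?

63.5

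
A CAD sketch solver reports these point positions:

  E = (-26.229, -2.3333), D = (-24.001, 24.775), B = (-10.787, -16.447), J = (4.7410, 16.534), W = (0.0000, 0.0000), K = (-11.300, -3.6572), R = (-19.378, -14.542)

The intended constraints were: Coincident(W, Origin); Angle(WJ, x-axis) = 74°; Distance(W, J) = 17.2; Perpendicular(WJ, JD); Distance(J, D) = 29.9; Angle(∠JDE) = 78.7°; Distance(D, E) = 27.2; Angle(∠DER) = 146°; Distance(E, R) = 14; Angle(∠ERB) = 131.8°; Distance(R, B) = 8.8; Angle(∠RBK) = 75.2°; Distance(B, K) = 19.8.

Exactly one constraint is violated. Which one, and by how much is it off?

Distance(B, K) = 19.8 — off by 7.00.

W = (0.00, 0.00) ✓; WJ at 74.00° ✓; |WJ| = 17.20 ✓; ∠(WJ, JD) = 90.00° ✓; |JD| = 29.90 ✓; ∠JDE = 78.70° ✓; |DE| = 27.20 ✓; ∠DER = 146.0° ✓; |ER| = 14.00 ✓; ∠ERB = 131.8° ✓; |RB| = 8.800 ✓; ∠RBK = 75.20° ✓; |BK| = 12.80 ✗.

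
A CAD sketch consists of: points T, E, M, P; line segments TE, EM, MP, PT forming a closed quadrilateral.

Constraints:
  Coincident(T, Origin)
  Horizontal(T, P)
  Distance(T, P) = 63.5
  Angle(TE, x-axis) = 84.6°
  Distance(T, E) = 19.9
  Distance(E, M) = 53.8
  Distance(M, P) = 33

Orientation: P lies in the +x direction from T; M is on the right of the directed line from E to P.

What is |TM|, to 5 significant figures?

42.776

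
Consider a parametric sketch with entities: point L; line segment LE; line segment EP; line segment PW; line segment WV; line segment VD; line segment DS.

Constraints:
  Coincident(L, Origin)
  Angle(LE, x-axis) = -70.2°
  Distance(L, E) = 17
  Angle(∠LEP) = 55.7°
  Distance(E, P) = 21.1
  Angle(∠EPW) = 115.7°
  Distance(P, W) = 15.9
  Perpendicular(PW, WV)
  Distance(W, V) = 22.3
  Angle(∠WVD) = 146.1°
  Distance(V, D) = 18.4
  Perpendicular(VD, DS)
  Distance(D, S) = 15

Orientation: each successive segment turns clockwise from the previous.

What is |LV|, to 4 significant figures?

10.09

∠EPW = 115.7° gives PW at 101.2° from the x-axis; with |PW| = 15.9, W = (-17.76, 4.885). PW is perpendicular to WV, so WV runs at 11.20°; with |WV| = 22.3, V = (4.118, 9.217). Then |LV| = |V − L| = 10.09.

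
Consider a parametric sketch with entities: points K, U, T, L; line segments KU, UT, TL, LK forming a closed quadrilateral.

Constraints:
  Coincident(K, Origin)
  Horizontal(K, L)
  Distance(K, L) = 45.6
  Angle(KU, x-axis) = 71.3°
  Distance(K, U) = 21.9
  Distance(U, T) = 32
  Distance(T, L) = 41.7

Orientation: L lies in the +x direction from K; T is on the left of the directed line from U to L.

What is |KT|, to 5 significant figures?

51.496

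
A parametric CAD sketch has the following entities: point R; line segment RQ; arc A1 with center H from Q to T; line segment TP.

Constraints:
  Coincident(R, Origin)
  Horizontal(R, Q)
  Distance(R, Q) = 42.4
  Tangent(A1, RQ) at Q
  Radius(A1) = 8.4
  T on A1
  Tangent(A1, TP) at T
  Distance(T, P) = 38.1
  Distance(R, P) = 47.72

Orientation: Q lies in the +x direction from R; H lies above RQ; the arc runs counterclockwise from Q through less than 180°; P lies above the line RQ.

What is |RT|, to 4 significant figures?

50.56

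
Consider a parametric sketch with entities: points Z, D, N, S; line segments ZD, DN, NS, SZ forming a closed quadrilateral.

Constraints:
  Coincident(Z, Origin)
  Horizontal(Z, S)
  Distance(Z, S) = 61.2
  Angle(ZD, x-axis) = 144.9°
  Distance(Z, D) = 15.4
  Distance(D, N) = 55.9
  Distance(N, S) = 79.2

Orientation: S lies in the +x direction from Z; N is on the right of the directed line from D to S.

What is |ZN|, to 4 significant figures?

46.34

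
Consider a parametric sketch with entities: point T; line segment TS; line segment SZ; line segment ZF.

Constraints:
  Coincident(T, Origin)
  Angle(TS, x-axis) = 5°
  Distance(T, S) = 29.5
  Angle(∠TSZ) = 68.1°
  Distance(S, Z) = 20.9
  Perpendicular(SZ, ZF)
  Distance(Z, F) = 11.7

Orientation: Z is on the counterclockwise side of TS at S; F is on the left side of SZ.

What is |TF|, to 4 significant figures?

18.53

∠TSZ = 68.1°, so SZ runs at 5.0° + (180° − 68.1°) = 116.9° from the x-axis; with |SZ| = 20.9, Z = S + 20.9·(cos 116.9°, sin 116.9°) = (19.93, 21.21). SZ ⟂ ZF; with |ZF| = 11.7 on the left of SZ, F = Z + 11.7·(-0.8918, -0.4524) = (9.498, 15.92). Then |TF| = |F − T| = 18.53.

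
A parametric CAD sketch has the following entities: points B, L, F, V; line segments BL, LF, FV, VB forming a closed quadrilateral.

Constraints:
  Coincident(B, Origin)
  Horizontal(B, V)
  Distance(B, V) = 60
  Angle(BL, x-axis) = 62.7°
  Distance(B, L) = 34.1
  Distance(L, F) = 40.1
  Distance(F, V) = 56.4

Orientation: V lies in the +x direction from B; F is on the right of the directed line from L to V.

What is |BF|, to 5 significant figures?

9.1442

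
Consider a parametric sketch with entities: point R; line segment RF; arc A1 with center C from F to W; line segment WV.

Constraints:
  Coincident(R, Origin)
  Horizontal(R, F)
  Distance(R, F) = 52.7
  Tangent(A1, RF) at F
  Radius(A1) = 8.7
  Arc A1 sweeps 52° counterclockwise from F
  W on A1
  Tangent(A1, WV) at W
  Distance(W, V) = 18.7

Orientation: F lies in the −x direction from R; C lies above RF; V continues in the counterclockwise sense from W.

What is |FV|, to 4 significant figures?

25.77

R is at the origin; RF is horizontal with |RF| = 52.7 and F on the −x side, so F = (-52.70, 0.000). The tangent condition forces CF to be normal to RF, so C = F + (0, 8.7) = (-52.70, 8.700). On A1, F sits at bearing -90° from C; a 52° counterclockwise sweep puts W at bearing -38°, so W = C + 8.7·(cos -38°, sin -38°) = (-45.84, 3.344). A1 meets WV tangentially, so CW is at right angles to WV, so WV runs along (−sin -38°, cos -38°); with |WV| = 18.7, V = (-34.33, 18.08). Then |FV| = |V − F| = 25.77.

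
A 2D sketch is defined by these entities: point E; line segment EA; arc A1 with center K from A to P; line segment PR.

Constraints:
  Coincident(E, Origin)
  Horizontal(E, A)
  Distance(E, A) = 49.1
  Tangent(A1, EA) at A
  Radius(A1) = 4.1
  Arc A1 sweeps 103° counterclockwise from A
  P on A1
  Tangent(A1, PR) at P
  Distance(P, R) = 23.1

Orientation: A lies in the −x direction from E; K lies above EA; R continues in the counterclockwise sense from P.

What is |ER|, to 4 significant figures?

57.34

E is at the origin; EA is horizontal with |EA| = 49.1 and A on the −x side, so A = (-49.10, 0.000). Since A1 is tangent to EA there, KA ⟂ EA, so K = A + (0, 4.1) = (-49.10, 4.100). On A1, A sits at bearing -90° from K; a 103° counterclockwise sweep puts P at bearing 13°, so P = K + 4.1·(cos 13°, sin 13°) = (-45.11, 5.022). The tangent condition forces KP to be normal to PR, so PR runs along (−sin 13°, cos 13°); with |PR| = 23.1, R = (-50.30, 27.53). Then |ER| = |R − E| = 57.34.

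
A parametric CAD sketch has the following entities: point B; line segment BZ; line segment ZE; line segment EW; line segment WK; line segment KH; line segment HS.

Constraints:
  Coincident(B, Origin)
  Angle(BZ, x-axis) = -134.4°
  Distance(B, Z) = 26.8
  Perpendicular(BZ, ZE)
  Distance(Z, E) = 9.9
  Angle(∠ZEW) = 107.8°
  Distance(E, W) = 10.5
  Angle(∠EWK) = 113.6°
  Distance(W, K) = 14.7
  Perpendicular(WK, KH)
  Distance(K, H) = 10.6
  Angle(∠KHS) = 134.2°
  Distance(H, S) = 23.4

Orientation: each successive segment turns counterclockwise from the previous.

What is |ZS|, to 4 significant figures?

11.98

WK ⟂ KH, so KH runs at -175.8°; with |KH| = 10.6, H = (-14.04, -7.293). ∠KHS = 134.2° gives HS at -130.0° from the x-axis; with |HS| = 23.4, S = (-29.08, -25.22). Then |ZS| = |S − Z| = 11.98.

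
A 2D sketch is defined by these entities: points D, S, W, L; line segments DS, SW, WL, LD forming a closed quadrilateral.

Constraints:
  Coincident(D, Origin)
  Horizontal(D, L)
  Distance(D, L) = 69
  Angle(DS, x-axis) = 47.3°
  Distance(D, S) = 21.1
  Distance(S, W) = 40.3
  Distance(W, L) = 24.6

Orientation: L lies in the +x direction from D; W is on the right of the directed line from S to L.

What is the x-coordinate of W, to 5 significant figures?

46.172

D is at the origin; D and L share the same y with |DL| = 69.0 and L in +x, so L = (69.0, 0). DS runs at 47.3° with |DS| = 21.1, so S = (14.309, 15.507). W is determined by |SW| = 40.3 and |WL| = 24.6 together: it lies at the intersection of circle(S, 40.3) and circle(L, 24.6). With |SL| = 56.847, the foot of the radical line on SL is 37.385 from S and the perpendicular offset is √(40.3² − 37.385²) = 15.047. Taking the right-of-SL solution: W = (46.172, -9.1679).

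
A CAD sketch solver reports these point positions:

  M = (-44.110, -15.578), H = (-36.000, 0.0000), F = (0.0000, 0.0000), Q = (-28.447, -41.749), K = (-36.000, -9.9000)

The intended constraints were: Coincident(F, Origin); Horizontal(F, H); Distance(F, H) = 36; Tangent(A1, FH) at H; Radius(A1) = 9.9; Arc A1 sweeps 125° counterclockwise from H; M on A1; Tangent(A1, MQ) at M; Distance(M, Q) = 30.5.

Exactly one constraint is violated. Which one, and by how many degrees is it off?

Tangent(A1, MQ) at M — off by 4.10°.

F = (0.00, 0.00) ✓; F.y = 0.00, H.y = 0.00 ✓; |FH| = 36.00 ✓; ∠(KH, HF) = 90.00° ✓; |KH| = 9.900 ✓; bearing(K→M) − bearing(K→H) = 125.0° ✓; |KM| = 9.900 ✓; ∠(KM, MQ) = 94.10° ✗; |MQ| = 30.50 ✓.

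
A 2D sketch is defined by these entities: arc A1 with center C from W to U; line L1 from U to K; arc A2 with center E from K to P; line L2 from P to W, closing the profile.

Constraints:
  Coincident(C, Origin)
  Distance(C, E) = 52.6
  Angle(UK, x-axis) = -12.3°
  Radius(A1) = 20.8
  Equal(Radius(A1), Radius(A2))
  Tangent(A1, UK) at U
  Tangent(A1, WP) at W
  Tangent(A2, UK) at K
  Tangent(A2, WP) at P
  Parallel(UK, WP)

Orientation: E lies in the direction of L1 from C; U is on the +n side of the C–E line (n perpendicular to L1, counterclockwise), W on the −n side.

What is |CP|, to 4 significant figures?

56.56

Tangency of A1 to both parallel lines with radius 20.8 puts U and W at C ± 20.8·n: U = (4.431, 20.32), W = (-4.431, -20.32). Equal radii place K and P the same way about E: K = E + 20.8·n = (55.82, 9.117), P = E − 20.8·n = (46.96, -31.53). Then |CP| = |P − C| = 56.56.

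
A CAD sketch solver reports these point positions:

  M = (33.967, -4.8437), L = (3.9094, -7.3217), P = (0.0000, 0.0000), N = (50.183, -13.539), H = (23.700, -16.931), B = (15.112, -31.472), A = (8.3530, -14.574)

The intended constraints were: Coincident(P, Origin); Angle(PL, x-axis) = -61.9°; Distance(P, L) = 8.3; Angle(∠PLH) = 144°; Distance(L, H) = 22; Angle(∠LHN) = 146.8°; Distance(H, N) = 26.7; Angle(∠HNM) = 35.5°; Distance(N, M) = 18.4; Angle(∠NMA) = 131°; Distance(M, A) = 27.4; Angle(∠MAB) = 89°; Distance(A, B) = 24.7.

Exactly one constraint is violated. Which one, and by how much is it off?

Distance(A, B) = 24.7 — off by 6.50.

P = (0.00, 0.00) ✓; PL at -61.90° ✓; |PL| = 8.300 ✓; ∠PLH = 144.0° ✓; |LH| = 22.00 ✓; ∠LHN = 146.8° ✓; |HN| = 26.70 ✓; ∠HNM = 35.50° ✓; |NM| = 18.40 ✓; ∠NMA = 131.0° ✓; |MA| = 27.40 ✓; ∠MAB = 89.00° ✓; |AB| = 18.20 ✗.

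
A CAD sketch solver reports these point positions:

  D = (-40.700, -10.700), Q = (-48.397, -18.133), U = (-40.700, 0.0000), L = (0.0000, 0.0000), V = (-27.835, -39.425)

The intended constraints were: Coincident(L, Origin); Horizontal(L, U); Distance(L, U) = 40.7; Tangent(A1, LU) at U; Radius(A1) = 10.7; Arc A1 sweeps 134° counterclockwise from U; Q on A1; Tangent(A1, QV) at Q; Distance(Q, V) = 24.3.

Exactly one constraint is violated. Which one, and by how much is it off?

Distance(Q, V) = 24.3 — off by 5.30.

L = (0.00, 0.00) ✓; L.y = 0.00, U.y = 0.00 ✓; |LU| = 40.70 ✓; ∠(DU, UL) = 90.00° ✓; |DU| = 10.70 ✓; bearing(D→Q) − bearing(D→U) = 134.0° ✓; |DQ| = 10.70 ✓; ∠(DQ, QV) = 90.00° ✓; |QV| = 29.60 ✗.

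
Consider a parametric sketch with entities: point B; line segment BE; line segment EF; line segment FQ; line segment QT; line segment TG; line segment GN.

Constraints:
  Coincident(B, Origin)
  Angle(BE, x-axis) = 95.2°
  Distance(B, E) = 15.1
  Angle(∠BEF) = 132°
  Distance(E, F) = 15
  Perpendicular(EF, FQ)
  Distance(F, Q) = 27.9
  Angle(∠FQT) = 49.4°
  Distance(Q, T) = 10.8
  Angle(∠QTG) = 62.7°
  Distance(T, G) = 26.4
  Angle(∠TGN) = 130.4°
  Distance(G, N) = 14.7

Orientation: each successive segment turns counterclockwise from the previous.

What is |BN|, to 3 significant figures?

54.8

B is at the origin; BE runs at 95.2° with length 15.1, so E = (-1.37, 15.0). ∠BEF = 132.0° gives EF at 143° from the x-axis; with |EF| = 15.0, F = (-13.4, 24.0). EF is perpendicular to FQ, so FQ runs at -127°; with |FQ| = 27.9, Q = (-30.1, 1.68). ∠FQT = 49.4° gives QT at 3.80° from the x-axis; with |QT| = 10.8, T = (-19.3, 2.40). ∠QTG = 62.7° gives TG at 121° from the x-axis; with |TG| = 26.4, G = (-33.0, 25.0). ∠TGN = 130.4° gives GN at 171° from the x-axis; with |GN| = 14.7, N = (-47.5, 27.4). Then |BN| = |N − B| = 54.8.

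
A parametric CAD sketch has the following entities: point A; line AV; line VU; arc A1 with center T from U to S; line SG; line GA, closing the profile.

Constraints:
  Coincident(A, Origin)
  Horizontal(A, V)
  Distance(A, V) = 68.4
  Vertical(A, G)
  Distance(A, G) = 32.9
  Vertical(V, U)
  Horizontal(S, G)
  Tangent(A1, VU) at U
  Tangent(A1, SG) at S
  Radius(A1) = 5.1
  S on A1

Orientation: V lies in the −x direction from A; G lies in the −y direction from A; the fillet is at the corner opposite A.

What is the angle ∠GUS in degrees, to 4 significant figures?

40.74°

A is at the origin; A and V share the same y with |AV| = 68.4 and V on the −x side, so V = (-68.40, 0.000). AG is vertical with |AG| = 32.9 and G on the −y side, so G = (0.000, -32.90). The virtual corner opposite A is at (-68.40, -32.90). Since A1 is tangent to VU there, TU ⟂ VU and since A1 is tangent to SG there, TS ⟂ SG, with radius 5.1, so the center T sits 5.1 in from both sides at T = (-63.30, -27.80). That places the tangent points at U = (-68.40, -27.80) on VU and S = (-63.30, -32.90) on SG. Then cos ∠GUS = UG·US / (|UG||US|), giving 40.74°.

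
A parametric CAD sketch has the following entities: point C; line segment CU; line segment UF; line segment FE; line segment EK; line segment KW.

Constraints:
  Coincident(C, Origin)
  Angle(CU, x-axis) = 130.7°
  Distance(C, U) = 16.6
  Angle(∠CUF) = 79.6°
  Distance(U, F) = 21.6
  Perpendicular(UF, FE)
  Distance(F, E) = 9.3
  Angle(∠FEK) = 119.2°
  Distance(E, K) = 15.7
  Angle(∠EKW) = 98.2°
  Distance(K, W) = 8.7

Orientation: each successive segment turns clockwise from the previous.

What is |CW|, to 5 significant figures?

6.2911

C is at the origin; CU runs at 130.7° with length 16.6, so U = (-10.825, 12.585). ∠CUF = 79.6° gives UF at 30.300° from the x-axis; with |UF| = 21.6, F = (7.8245, 23.483). UF ⟂ FE, so FE runs at -59.700°; with |FE| = 9.3, E = (12.517, 15.453). ∠FEK = 119.2° gives EK at -120.50° from the x-axis; with |EK| = 15.7, K = (4.5483, 1.9257). ∠EKW = 98.2° gives KW at 157.70° from the x-axis; with |KW| = 8.7, W = (-3.5011, 5.2269). Then |CW| = |W − C| = 6.2911.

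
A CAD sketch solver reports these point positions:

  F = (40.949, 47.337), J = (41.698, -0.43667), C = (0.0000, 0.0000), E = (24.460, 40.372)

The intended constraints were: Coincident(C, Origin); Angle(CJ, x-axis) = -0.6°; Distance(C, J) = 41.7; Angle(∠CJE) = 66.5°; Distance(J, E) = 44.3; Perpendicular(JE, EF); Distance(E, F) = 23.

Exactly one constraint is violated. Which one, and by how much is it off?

Distance(E, F) = 23 — off by 5.10.

C = (0.00, 0.00) ✓; CJ at -0.6000° ✓; |CJ| = 41.70 ✓; ∠CJE = 66.50° ✓; |JE| = 44.30 ✓; ∠(JE, EF) = 90.00° ✓; |EF| = 17.90 ✗.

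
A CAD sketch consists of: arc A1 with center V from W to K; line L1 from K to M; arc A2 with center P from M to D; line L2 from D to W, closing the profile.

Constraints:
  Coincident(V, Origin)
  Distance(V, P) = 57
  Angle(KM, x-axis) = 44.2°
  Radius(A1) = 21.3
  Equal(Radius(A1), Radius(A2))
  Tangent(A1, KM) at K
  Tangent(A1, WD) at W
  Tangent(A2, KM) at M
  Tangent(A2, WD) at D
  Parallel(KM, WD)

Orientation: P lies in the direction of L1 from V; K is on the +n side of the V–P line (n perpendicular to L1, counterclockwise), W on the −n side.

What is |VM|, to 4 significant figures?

60.85

The slot axis is L1's direction at 44.2°, so u = (cos 44.2°, sin 44.2°) = (0.7169, 0.6972) and n = (−sin 44.2°, cos 44.2°) = (-0.6972, 0.7169). V is at the origin and P lies 57.0 along u from V, so P = 57.0·u = (40.86, 39.74). Tangency of A1 to both parallel lines with radius 21.3 puts K and W at V ± 21.3·n: K = (-14.85, 15.27), W = (14.85, -15.27). Equal radii place M and D the same way about P: M = P + 21.3·n = (26.01, 55.01), D = P − 21.3·n = (55.71, 24.47). Then |VM| = |M − V| = 60.85.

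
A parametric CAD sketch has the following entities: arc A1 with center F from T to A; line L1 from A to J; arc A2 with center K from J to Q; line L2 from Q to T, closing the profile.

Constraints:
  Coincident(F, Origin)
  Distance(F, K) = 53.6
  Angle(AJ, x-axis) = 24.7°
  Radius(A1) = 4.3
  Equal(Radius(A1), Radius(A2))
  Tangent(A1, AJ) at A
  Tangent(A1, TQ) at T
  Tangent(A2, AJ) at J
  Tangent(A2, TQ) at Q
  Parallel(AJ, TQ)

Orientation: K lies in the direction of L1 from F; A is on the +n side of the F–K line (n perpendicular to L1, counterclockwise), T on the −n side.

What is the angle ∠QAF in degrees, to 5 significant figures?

80.885°

The slot axis is L1's direction at 24.7°, so u = (cos 24.7°, sin 24.7°) = (0.90851, 0.41787) and n = (−sin 24.7°, cos 24.7°) = (-0.41787, 0.90851). F is at the origin and K lies 53.6 along u from F, so K = 53.6·u = (48.696, 22.398). Tangency of A1 to both parallel lines with radius 4.3 puts A and T at F ± 4.3·n: A = (-1.7968, 3.9066), T = (1.7968, -3.9066). Equal radii place J and Q the same way about K: J = K + 4.3·n = (46.899, 26.304), Q = K − 4.3·n = (50.493, 18.491). Then cos ∠QAF = AQ·AF / (|AQ||AF|), giving 80.885°.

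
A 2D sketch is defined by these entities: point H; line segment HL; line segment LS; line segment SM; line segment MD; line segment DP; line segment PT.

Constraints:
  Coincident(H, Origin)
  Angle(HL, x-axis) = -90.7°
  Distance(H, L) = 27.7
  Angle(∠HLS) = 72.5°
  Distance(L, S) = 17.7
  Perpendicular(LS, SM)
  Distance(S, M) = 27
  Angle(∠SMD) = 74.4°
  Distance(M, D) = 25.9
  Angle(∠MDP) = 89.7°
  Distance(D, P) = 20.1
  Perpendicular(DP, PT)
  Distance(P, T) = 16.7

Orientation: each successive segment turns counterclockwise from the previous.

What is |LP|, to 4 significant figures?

1.876

∠SMD = 74.4° gives MD at -147.6° from the x-axis; with |MD| = 25.9, D = (-13.07, -10.61). ∠MDP = 89.7° gives DP at -57.30° from the x-axis; with |DP| = 20.1, P = (-2.207, -27.53). Then |LP| = |P − L| = 1.876.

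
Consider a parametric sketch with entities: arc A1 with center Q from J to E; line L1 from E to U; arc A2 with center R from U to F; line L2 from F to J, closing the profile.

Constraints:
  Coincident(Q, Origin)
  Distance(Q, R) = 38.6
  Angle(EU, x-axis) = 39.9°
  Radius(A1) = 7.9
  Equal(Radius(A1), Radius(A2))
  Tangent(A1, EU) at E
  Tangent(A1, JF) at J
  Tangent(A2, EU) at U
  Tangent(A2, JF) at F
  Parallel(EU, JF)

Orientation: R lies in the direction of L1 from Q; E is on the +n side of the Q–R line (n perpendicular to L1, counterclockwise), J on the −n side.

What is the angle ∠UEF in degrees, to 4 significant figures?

22.26°

The slot axis is L1's direction at 39.9°, so u = (cos 39.9°, sin 39.9°) = (0.7672, 0.6414) and n = (−sin 39.9°, cos 39.9°) = (-0.6414, 0.7672). Q is at the origin and R lies 38.6 along u from Q, so R = 38.6·u = (29.61, 24.76). Tangency of A1 to both parallel lines with radius 7.9 puts E and J at Q ± 7.9·n: E = (-5.067, 6.061), J = (5.067, -6.061). Equal radii place U and F the same way about R: U = R + 7.9·n = (24.55, 30.82), F = R − 7.9·n = (34.68, 18.70). Then cos ∠UEF = EU·EF / (|EU||EF|), giving 22.26°.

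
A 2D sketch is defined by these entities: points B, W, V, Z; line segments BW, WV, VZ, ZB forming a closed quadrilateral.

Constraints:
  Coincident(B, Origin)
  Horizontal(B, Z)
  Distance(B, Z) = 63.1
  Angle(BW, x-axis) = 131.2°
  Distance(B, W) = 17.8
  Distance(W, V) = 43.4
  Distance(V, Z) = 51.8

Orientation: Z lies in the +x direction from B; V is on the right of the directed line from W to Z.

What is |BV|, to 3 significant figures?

25.6

Checks: |WV| = 43.40 ✓; |VZ| = 51.80 ✓.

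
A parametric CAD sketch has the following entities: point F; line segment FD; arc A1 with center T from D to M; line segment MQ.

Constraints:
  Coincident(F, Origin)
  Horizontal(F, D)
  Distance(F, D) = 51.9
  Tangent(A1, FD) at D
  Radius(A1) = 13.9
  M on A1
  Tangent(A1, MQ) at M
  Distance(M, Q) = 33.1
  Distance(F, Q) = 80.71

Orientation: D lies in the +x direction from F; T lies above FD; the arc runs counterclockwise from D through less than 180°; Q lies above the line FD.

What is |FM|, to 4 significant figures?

67.27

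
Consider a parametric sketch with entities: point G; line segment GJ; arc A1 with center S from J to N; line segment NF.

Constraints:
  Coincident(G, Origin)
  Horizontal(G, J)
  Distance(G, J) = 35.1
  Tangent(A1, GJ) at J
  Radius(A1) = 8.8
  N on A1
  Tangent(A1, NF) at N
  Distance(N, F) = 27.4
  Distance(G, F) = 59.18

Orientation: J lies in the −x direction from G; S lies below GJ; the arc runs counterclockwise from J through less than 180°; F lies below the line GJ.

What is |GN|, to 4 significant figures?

44.41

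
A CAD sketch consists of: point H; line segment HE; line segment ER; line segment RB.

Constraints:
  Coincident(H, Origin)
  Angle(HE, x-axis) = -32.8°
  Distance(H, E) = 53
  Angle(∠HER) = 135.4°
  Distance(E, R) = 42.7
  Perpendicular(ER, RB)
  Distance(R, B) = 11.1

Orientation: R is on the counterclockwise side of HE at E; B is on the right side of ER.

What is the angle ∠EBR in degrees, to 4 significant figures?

75.43°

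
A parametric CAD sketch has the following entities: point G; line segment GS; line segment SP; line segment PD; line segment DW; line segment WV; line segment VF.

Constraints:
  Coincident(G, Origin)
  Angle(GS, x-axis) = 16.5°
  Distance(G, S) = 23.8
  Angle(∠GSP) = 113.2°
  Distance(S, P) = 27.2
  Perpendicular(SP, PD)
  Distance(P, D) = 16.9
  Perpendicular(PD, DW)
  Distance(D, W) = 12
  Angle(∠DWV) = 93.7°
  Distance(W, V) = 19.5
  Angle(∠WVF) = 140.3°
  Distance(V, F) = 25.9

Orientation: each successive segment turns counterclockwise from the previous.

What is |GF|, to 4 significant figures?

59.54

G is at the origin; GS runs at 16.5° with length 23.8, so S = (22.82, 6.760). ∠GSP = 113.2° gives SP at 83.30° from the x-axis; with |SP| = 27.2, P = (25.99, 33.77). SP is perpendicular to PD, so PD runs at 173.3°; with |PD| = 16.9, D = (9.209, 35.75). PD ⟂ DW, so DW runs at -96.70°; with |DW| = 12.0, W = (7.809, 23.83). ∠DWV = 93.7° gives WV at -10.40° from the x-axis; with |WV| = 19.5, V = (26.99, 20.31). ∠WVF = 140.3° gives VF at 29.30° from the x-axis; with |VF| = 25.9, F = (49.57, 32.98). Then |GF| = |F − G| = 59.54.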